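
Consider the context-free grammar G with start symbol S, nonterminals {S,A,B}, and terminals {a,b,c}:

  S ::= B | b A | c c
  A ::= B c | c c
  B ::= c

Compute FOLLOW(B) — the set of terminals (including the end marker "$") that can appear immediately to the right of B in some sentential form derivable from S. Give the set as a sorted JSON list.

Compute FIRST by fixpoint:
iter 1:
  A via A→c c: +{c}
  B via B→c: +{c}
  S via S→B: +{c}
  S via S→b A: +{b}
  FIRST[S]={b,c}  FIRST[A]={c}  FIRST[B]={c}
iter 2: done
  FIRST[S]={b,c}  FIRST[A]={c}  FIRST[B]={c}

FOLLOW iteration:
FOLLOW(S) := {$}
iter 1:
  A→B c: FOLLOW(B) ⊇ FIRST(c) = {c}; new: +{c}
  S→B: FOLLOW(B) ⊇ FOLLOW(S) ⊇ {$}; new: +{$}
  S→b A: FOLLOW(A) ⊇ FOLLOW(S) ⊇ {$}; new: +{$}
  FOLLOW(S)={$}  FOLLOW(A)={$}  FOLLOW(B)={$,c}
iter 2: (stable)
  FOLLOW(S)={$}  FOLLOW(A)={$}  FOLLOW(B)={$,c}

FOLLOW(B) = ["$", "c"]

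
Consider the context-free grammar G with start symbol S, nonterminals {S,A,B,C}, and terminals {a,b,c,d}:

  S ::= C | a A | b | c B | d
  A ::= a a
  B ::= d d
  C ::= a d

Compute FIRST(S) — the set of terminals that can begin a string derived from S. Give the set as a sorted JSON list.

FIRST iteration:
iter 1:
  A via A→a a: +{a}
  B via B→d d: +{d}
  C via C→a d: +{a}
  S via S→C: +{a}
  S via S→b: +{b}
  S via S→c B: +{c}
  S via S→d: +{d}
  S: {a,b,c,d}  A: {a}  B: {d}  C: {a}
iter 2: — fixpoint
  S: {a,b,c,d}  A: {a}  B: {d}  C: {a}

FIRST(S) = ["a", "b", "c", "d"]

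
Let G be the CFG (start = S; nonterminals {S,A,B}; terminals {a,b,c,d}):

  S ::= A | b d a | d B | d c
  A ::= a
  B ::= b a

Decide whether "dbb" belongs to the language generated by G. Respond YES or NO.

Convert to CNF:
  S -> T0 X4 | T2 B | T2 T3 | a
  A -> a
  B -> T0 T1
  T0 -> b
  T1 -> a
  T2 -> d
  T3 -> c
  X4 -> T2 T1

Fill CYK table bottom-up:
  [0..0]={T2}  "d"  orig:{}
  [1..1]={T0}  "b"  orig:{}
  [2..2]={T0}  "b"  orig:{}
  [0..1]=∅  "db"
  [1..2]=∅  "bb"
  [0..2]=∅  "dbb"

S ∉ T[0,2] ⇒ NO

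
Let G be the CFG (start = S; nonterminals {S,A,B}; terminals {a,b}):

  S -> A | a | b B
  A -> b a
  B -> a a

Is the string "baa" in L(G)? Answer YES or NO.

CNF form of G:
  S -> T0 B | T0 T1 | a
  A -> T0 T1
  B -> T1 T1
  T0 -> b
  T1 -> a

CYK table (by increasing span):
  cell(0,0) b: {T0}  orig:{}
  cell(1,1) a: {S,T1}  orig:{S}
  cell(2,2) a: {S,T1}  orig:{S}
  cell(0,1) ba: {A,S}
  cell(1,2) aa: {B}
  cell(0,2) baa: {S}

S ∈ T[0,2] ⇒ YES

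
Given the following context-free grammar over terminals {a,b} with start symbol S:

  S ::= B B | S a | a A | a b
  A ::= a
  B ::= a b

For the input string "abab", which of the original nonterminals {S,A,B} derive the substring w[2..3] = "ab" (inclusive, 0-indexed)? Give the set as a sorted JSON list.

CNF form of G:
  S -> B B | S T0 | T0 A | T0 T1
  A -> a
  B -> T0 T1
  T0 -> a
  T1 -> b

CYK table (by increasing span) (cells [i..j] with 2 ≤ i ≤ j ≤ 3 only):
  [2..2]={A,T0}  "a"  orig:{A}
  [3..3]={T1}  "b"  orig:{}
  [2..3]={B,S}  "ab"

Original NTs in T[2,3] deriving "ab": ["B", "S"]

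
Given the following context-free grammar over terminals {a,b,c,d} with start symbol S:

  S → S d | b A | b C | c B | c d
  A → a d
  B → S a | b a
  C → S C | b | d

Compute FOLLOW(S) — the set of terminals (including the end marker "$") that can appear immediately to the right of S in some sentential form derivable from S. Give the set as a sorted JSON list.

Compute FIRST by fixpoint:
[1]
  A via A→a d: +{a}
  B via B→b a: +{b}
  C via C→b: +{b}
  C via C→d: +{d}
  S via S→b A: +{b}
  S via S→c B: +{c}
  FIRST[S]={b,c}  FIRST[A]={a}  FIRST[B]={b}  FIRST[C]={b,d}
[2]
  B via B→S a: +{c}
  C via C→S C: +{c}
  FIRST[S]={b,c}  FIRST[A]={a}  FIRST[B]={b,c}  FIRST[C]={b,c,d}
[3] done
  FIRST[S]={b,c}  FIRST[A]={a}  FIRST[B]={b,c}  FIRST[C]={b,c,d}

FOLLOW iteration:
initialize: $ ∈ FOLLOW(S)
pass 1:
  B→S a: FOLLOW(S) ⊇ FIRST(a) = {a}; new: +{a}
  C→S C: FOLLOW(S) ⊇ FIRST(C) = {b,c,d}; new: +{b,c,d}
  S→b A: FOLLOW(A) ⊇ FOLLOW(S) ⊇ {$,a,b,c,d}; new: +{$,a,b,c,d}
  S→b C: FOLLOW(C) ⊇ FOLLOW(S) ⊇ {$,a,b,c,d}; new: +{$,a,b,c,d}
  S→c B: FOLLOW(B) ⊇ FOLLOW(S) ⊇ {$,a,b,c,d}; new: +{$,a,b,c,d}
  FOLLOW[S]={$,a,b,c,d}  FOLLOW[A]={$,a,b,c,d}  FOLLOW[B]={$,a,b,c,d}  FOLLOW[C]={$,a,b,c,d}
pass 2: — fixpoint
  FOLLOW[S]={$,a,b,c,d}  FOLLOW[A]={$,a,b,c,d}  FOLLOW[B]={$,a,b,c,d}  FOLLOW[C]={$,a,b,c,d}

FOLLOW(S) = ["$", "a", "b", "c", "d"]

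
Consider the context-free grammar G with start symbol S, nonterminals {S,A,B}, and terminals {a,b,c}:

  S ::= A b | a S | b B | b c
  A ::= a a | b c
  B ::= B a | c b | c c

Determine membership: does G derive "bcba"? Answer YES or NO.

CNF form of G:
  S -> A T1 | T0 S | T1 B | T1 T2
  A -> T0 T0 | T1 T2
  B -> B T0 | T2 T1 | T2 T2
  T0 -> a
  T1 -> b
  T2 -> c

Fill CYK table bottom-up:
  [0..0]={T1}  "b"  orig:{}
  [1..1]={T2}  "c"  orig:{}
  [2..2]={T1}  "b"  orig:{}
  [3..3]={T0}  "a"  orig:{}
  [0..1]={A,S}  "bc"
  [1..2]={B}  "cb"
  [2..3]=∅  "ba"
  [0..2]={S}  "bcb"
  [1..3]={B}  "cba"
  [0..3]={S}  "bcba"

S ∈ T[0,3] ⇒ YES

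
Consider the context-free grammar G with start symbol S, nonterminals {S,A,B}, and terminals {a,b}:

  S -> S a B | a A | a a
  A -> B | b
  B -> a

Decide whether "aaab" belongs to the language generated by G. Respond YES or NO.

CNF form of G:
  S -> S X1 | T0 A | T0 T0
  A -> a | b
  B -> a
  T0 -> a
  X1 -> T0 B

CYK fill:
  [0..0]={A,B,T0}  "a"  orig:{A,B}
  [1..1]={A,B,T0}  "a"  orig:{A,B}
  [2..2]={A,B,T0}  "a"  orig:{A,B}
  [3..3]={A}  "b"
  [0..1]={S,X1}  "aa"  orig:{S}
  [1..2]={S,X1}  "aa"  orig:{S}
  [2..3]={S}  "ab"
  [0..2]=∅  "aaa"
  [1..3]=∅  "aab"
  [0..3]=∅  "aaab"

S ∉ T[0,3] ⇒ NO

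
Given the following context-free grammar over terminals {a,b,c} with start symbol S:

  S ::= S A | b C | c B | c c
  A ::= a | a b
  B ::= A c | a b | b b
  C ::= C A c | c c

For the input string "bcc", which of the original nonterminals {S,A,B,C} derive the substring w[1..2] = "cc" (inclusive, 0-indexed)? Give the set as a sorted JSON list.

Convert to CNF:
  S -> S A | T1 C | T2 B | T2 T2
  A -> T0 T1 | a
  B -> A T2 | T0 T1 | T1 T1
  C -> C X3 | T2 T2
  T0 -> a
  T1 -> b
  T2 -> c
  X3 -> A T2

CYK table (by increasing span) (cells [i..j] with 1 ≤ i ≤ j ≤ 2 only):
  [1..1]={T2}  "c"  orig:{}
  [2..2]={T2}  "c"  orig:{}
  [1..2]={C,S}  "cc"

Original NTs in T[1,2] deriving "cc": ["C", "S"]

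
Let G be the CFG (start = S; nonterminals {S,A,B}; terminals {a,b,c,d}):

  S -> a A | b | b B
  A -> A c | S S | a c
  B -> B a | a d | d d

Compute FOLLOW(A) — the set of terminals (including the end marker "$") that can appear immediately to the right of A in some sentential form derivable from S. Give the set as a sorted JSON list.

FIRST sets, iterate to fixpoint:
pass 1:
  A via A→a c: +{a}
  B via B→a d: +{a}
  B via B→d d: +{d}
  S via S→a A: +{a}
  S via S→b: +{b}
  FIRST[S]={a,b}  FIRST[A]={a}  FIRST[B]={a,d}
pass 2:
  A via A→S S: +{b}
  FIRST[S]={a,b}  FIRST[A]={a,b}  FIRST[B]={a,d}
pass 3: — fixpoint
  FIRST[S]={a,b}  FIRST[A]={a,b}  FIRST[B]={a,d}

FOLLOW iteration:
initialize: $ ∈ FOLLOW(S)
round 1:
  A→A c: FOLLOW(A) ⊇ FIRST(c) = {c}; new: +{c}
  A→S S: FOLLOW(S) ⊇ FIRST(S) = {a,b}; new: +{a,b}
  A→S S: FOLLOW(S) ⊇ FOLLOW(A) ⊇ {c}; new: +{c}
  B→B a: FOLLOW(B) ⊇ FIRST(a) = {a}; new: +{a}
  S→a A: FOLLOW(A) ⊇ FOLLOW(S) ⊇ {$,a,b,c}; new: +{$,a,b}
  S→b B: FOLLOW(B) ⊇ FOLLOW(S) ⊇ {$,a,b,c}; new: +{$,b,c}
  FOLLOW(S)={$,a,b,c}  FOLLOW(A)={$,a,b,c}  FOLLOW(B)={$,a,b,c}
round 2: (stable)
  FOLLOW(S)={$,a,b,c}  FOLLOW(A)={$,a,b,c}  FOLLOW(B)={$,a,b,c}

FOLLOW(A) = ["$", "a", "b", "c"]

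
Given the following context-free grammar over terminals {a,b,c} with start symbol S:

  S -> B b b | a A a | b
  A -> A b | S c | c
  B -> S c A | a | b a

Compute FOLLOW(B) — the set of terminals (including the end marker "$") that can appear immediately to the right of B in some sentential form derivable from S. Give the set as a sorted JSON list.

FIRST sets, iterate to fixpoint:
iter 1:
  A via A→c: +{c}
  B via B→a: +{a}
  B via B→b a: +{b}
  S via S→B b b: +{a,b}
  S: {a,b}  A: {c}  B: {a,b}
iter 2:
  A via A→S c: +{a,b}
  S: {a,b}  A: {a,b,c}  B: {a,b}
iter 3: (stable)
  S: {a,b}  A: {a,b,c}  B: {a,b}

Compute FOLLOW by fixpoint:
FOLLOW(S) := {$}
iter 1:
  A→A b: FOLLOW(A) ⊇ FIRST(b) = {b}; new: +{b}
  A→S c: FOLLOW(S) ⊇ FIRST(c) = {c}; new: +{c}
  S→B b b: FOLLOW(B) ⊇ FIRST(b) = {b}; new: +{b}
  S→a A a: FOLLOW(A) ⊇ FIRST(a) = {a}; new: +{a}
  S: {$,c}  A: {a,b}  B: {b}
iter 2: (stable)
  S: {$,c}  A: {a,b}  B: {b}

FOLLOW(B) = ["b"]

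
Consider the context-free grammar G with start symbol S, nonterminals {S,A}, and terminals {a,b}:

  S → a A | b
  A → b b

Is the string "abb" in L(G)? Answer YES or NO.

Convert to CNF:
  S -> T1 A | b
  A -> T0 T0
  T0 -> b
  T1 -> a

CYK table (by increasing span):
  T[0,0] 'a' = {T1}  orig:{}
  T[1,1] 'b' = {S,T0}  orig:{S}
  T[2,2] 'b' = {S,T0}  orig:{S}
  T[0,1] 'ab' = ∅
  T[1,2] 'bb' = {A}
  T[0,2] 'abb' = {S}

S ∈ T[0,2] ⇒ YES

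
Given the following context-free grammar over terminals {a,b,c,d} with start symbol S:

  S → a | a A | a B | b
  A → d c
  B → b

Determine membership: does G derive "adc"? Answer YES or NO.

Convert to CNF:
  S -> T2 A | T2 B | a | b
  A -> T0 T1
  B -> b
  T0 -> d
  T1 -> c
  T2 -> a

CYK fill:
  T[0,0] 'a' = {S,T2}  orig:{S}
  T[1,1] 'd' = {T0}  orig:{}
  T[2,2] 'c' = {T1}  orig:{}
  T[0,1] 'ad' = ∅
  T[1,2] 'dc' = {A}
  T[0,2] 'adc' = {S}

S ∈ T[0,2] ⇒ YES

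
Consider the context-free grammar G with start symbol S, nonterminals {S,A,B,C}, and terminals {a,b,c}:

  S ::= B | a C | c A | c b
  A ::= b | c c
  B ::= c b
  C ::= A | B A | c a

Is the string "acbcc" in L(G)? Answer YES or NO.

CNF form of G:
  S -> T0 A | T0 T1 | T2 C
  A -> T0 T0 | b
  B -> T0 T1
  C -> B A | T0 T0 | T0 T2 | b
  T0 -> c
  T1 -> b
  T2 -> a

Fill CYK table bottom-up:
  [0..0]={T2}  "a"  orig:{}
  [1..1]={T0}  "c"  orig:{}
  [2..2]={A,C,T1}  "b"  orig:{A,C}
  [3..3]={T0}  "c"  orig:{}
  [4..4]={T0}  "c"  orig:{}
  [0..1]=∅  "ac"
  [1..2]={B,S}  "cb"
  [2..3]=∅  "bc"
  [3..4]={A,C}  "cc"
  [0..2]=∅  "acb"
  [1..3]=∅  "cbc"
  [2..4]=∅  "bcc"
  [0..3]=∅  "acbc"
  [1..4]={C}  "cbcc"
  [0..4]={S}  "acbcc"

S ∈ T[0,4] ⇒ YES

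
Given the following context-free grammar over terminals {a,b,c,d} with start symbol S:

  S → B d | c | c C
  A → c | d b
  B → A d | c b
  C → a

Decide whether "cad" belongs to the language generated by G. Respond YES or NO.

CNF form of G:
  S -> B T0 | T2 C | c
  A -> T0 T1 | c
  B -> A T0 | T2 T1
  C -> a
  T0 -> d
  T1 -> b
  T2 -> c

CYK table (by increasing span):
  T[0,0] 'c' = {A,S,T2}  orig:{A,S}
  T[1,1] 'a' = {C}
  T[2,2] 'd' = {T0}  orig:{}
  T[0,1] 'ca' = {S}
  T[1,2] 'ad' = ∅
  T[0,2] 'cad' = ∅

S ∉ T[0,2] ⇒ NO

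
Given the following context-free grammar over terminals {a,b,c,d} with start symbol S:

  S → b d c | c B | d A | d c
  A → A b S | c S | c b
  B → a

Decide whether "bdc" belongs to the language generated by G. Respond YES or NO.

Convert to CNF:
  S -> T0 X4 | T1 B | T2 A | T2 T1
  A -> A X3 | T1 S | T1 T0
  B -> a
  T0 -> b
  T1 -> c
  T2 -> d
  X3 -> T0 S
  X4 -> T2 T1

CYK table (by increasing span):
  cell(0,0) b: {T0}  orig:{}
  cell(1,1) d: {T2}  orig:{}
  cell(2,2) c: {T1}  orig:{}
  cell(0,1) bd: ∅
  cell(1,2) dc: {S,X4}  orig:{S}
  cell(0,2) bdc: {S,X3}  orig:{S}

S ∈ T[0,2] ⇒ YES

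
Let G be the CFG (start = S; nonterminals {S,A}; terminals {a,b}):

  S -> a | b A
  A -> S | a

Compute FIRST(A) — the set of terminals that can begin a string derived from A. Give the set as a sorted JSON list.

Compute FIRST by fixpoint:
iter 1:
  A via A→a: +{a}
  S via S→a: +{a}
  S via S→b A: +{b}
  FIRST(S)={a,b}  FIRST(A)={a}
iter 2:
  A via A→S: +{b}
  FIRST(S)={a,b}  FIRST(A)={a,b}
iter 3: — fixpoint
  FIRST(S)={a,b}  FIRST(A)={a,b}

FIRST(A) = ["a", "b"]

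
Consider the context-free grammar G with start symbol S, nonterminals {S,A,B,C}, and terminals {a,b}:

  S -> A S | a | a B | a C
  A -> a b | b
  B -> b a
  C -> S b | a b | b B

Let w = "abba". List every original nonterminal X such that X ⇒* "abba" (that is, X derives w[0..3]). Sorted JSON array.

CNF form of G:
  S -> A S | T0 B | T0 C | a
  A -> T0 T1 | b
  B -> T1 T0
  C -> S T1 | T0 T1 | T1 B
  T0 -> a
  T1 -> b

CYK fill, restricted to cells inside w[0..3]:
  cell(0,0) a: {S,T0}  orig:{S}
  cell(1,1) b: {A,T1}  orig:{A}
  cell(2,2) b: {A,T1}  orig:{A}
  cell(3,3) a: {S,T0}  orig:{S}
  cell(0,1) ab: {A,C}
  cell(1,2) bb: ∅
  cell(2,3) ba: {B,S}
  cell(0,2) abb: ∅
  cell(1,3) bba: {C,S}
  cell(0,3) abba: {S}

Original NTs in T[0,3] deriving "abba": ["S"]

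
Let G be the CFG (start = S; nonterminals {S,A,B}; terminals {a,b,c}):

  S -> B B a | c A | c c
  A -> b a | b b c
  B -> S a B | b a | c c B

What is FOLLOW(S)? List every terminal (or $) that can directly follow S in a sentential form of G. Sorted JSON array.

Compute FIRST by fixpoint:
[1]
  A via A→b a: +{b}
  B via B→b a: +{b}
  B via B→c c B: +{c}
  S via S→B B a: +{b,c}
  FIRST[S]={b,c}  FIRST[A]={b}  FIRST[B]={b,c}
[2] — fixpoint
  FIRST[S]={b,c}  FIRST[A]={b}  FIRST[B]={b,c}

FOLLOW iteration:
seed FOLLOW(S) with $
iter 1:
  B→S a B: FOLLOW(S) ⊇ FIRST(a) = {a}; new: +{a}
  S→B B a: FOLLOW(B) ⊇ FIRST(B) = {b,c}; new: +{b,c}
  S→B B a: FOLLOW(B) ⊇ FIRST(a) = {a}; new: +{a}
  S→c A: FOLLOW(A) ⊇ FOLLOW(S) ⊇ {$,a}; new: +{$,a}
  FOLLOW[S]={$,a}  FOLLOW[A]={$,a}  FOLLOW[B]={a,b,c}
iter 2: — fixpoint
  FOLLOW[S]={$,a}  FOLLOW[A]={$,a}  FOLLOW[B]={a,b,c}

FOLLOW(S) = ["$", "a"]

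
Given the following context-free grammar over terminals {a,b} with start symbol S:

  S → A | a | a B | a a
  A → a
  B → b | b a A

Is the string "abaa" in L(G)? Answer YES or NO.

Convert to CNF:
  S -> T1 B | T1 T1 | a
  A -> a
  B -> T0 X2 | b
  T0 -> b
  T1 -> a
  X2 -> T1 A

CYK fill:
  T[0,0] 'a' = {A,S,T1}  orig:{A,S}
  T[1,1] 'b' = {B,T0}  orig:{B}
  T[2,2] 'a' = {A,S,T1}  orig:{A,S}
  T[3,3] 'a' = {A,S,T1}  orig:{A,S}
  T[0,1] 'ab' = {S}
  T[1,2] 'ba' = ∅
  T[2,3] 'aa' = {S,X2}  orig:{S}
  T[0,2] 'aba' = ∅
  T[1,3] 'baa' = {B}
  T[0,3] 'abaa' = {S}

S ∈ T[0,3] ⇒ YES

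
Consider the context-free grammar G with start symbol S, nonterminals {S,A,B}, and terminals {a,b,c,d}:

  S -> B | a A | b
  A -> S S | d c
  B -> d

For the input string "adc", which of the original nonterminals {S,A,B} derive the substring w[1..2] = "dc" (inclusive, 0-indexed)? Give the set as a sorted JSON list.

Convert to CNF:
  S -> T2 A | b | d
  A -> S S | T0 T1
  B -> d
  T0 -> d
  T1 -> c
  T2 -> a

CYK fill (cells [i..j] with 1 ≤ i ≤ j ≤ 2 only):
  cell(1,1) d: {B,S,T0}  orig:{B,S}
  cell(2,2) c: {T1}  orig:{}
  cell(1,2) dc: {A}

Original NTs in T[1,2] deriving "dc": ["A"]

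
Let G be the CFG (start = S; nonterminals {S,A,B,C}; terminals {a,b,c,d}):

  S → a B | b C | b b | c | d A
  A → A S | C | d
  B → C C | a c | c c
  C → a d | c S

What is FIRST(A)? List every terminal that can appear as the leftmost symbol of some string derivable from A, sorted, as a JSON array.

Compute FIRST by fixpoint:
[1]
  A via A→d: +{d}
  B via B→a c: +{a}
  B via B→c c: +{c}
  C via C→a d: +{a}
  C via C→c S: +{c}
  S via S→a B: +{a}
  S via S→b C: +{b}
  S via S→c: +{c}
  S via S→d A: +{d}
  FIRST(S)={a,b,c,d}  FIRST(A)={d}  FIRST(B)={a,c}  FIRST(C)={a,c}
[2]
  A via A→C: +{a,c}
  FIRST(S)={a,b,c,d}  FIRST(A)={a,c,d}  FIRST(B)={a,c}  FIRST(C)={a,c}
[3] — fixpoint
  FIRST(S)={a,b,c,d}  FIRST(A)={a,c,d}  FIRST(B)={a,c}  FIRST(C)={a,c}

FIRST(A) = ["a", "c", "d"]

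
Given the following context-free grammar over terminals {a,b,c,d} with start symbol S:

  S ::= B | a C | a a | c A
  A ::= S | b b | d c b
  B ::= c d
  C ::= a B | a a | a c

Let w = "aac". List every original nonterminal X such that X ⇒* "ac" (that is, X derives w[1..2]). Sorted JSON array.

Convert to CNF:
  S -> T0 C | T0 T0 | T2 A | T2 T3
  A -> T0 C | T0 T0 | T1 T1 | T2 A | T2 T3 | T3 X4
  B -> T2 T3
  C -> T0 B | T0 T0 | T0 T2
  T0 -> a
  T1 -> b
  T2 -> c
  T3 -> d
  X4 -> T2 T1

Fill CYK table bottom-up — only the sub-triangle for w[1..2]:
  [1..1]={T0}  "a"  orig:{}
  [2..2]={T2}  "c"  orig:{}
  [1..2]={C}  "ac"

Original NTs in T[1,2] deriving "ac": ["C"]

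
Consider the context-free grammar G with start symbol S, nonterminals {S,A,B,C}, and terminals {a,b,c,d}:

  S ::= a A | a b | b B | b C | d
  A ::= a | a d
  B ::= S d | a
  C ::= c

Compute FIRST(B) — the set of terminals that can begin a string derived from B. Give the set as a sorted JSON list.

FIRST sets, iterate to fixpoint:
iter 1:
  A via A→a: +{a}
  B via B→a: +{a}
  C via C→c: +{c}
  S via S→a A: +{a}
  S via S→b B: +{b}
  S via S→d: +{d}
  S: {a,b,d}  A: {a}  B: {a}  C: {c}
iter 2:
  B via B→S d: +{b,d}
  S: {a,b,d}  A: {a}  B: {a,b,d}  C: {c}
iter 3: (no change)
  S: {a,b,d}  A: {a}  B: {a,b,d}  C: {c}

FIRST(B) = ["a", "b", "d"]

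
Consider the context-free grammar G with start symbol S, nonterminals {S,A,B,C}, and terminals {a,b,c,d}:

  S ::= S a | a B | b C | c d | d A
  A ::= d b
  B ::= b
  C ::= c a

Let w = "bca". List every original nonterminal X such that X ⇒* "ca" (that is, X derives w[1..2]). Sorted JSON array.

Convert to CNF:
  S -> S T3 | T0 A | T1 C | T2 T0 | T3 B
  A -> T0 T1
  B -> b
  C -> T2 T3
  T0 -> d
  T1 -> b
  T2 -> c
  T3 -> a

CYK fill — only the sub-triangle for w[1..2]:
  T[1,1] 'c' = {T2}  orig:{}
  T[2,2] 'a' = {T3}  orig:{}
  T[1,2] 'ca' = {C}

Original NTs in T[1,2] deriving "ca": ["C"]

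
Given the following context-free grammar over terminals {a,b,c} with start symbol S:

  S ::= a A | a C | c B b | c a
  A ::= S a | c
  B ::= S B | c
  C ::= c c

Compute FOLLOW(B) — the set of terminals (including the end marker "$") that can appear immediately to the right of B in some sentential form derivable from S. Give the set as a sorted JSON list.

FIRST iteration:
iter 1:
  A via A→c: +{c}
  B via B→c: +{c}
  C via C→c c: +{c}
  S via S→a A: +{a}
  S via S→c B b: +{c}
  FIRST[S]={a,c}  FIRST[A]={c}  FIRST[B]={c}  FIRST[C]={c}
iter 2:
  A via A→S a: +{a}
  B via B→S B: +{a}
  FIRST[S]={a,c}  FIRST[A]={a,c}  FIRST[B]={a,c}  FIRST[C]={c}
iter 3: (no change)
  FIRST[S]={a,c}  FIRST[A]={a,c}  FIRST[B]={a,c}  FIRST[C]={c}

FOLLOW sets:
seed FOLLOW(S) with $
iter 1:
  A→S a: FOLLOW(S) ⊇ FIRST(a) = {a}; new: +{a}
  B→S B: FOLLOW(S) ⊇ FIRST(B) = {a,c}; new: +{c}
  S→a A: FOLLOW(A) ⊇ FOLLOW(S) ⊇ {$,a,c}; new: +{$,a,c}
  S→a C: FOLLOW(C) ⊇ FOLLOW(S) ⊇ {$,a,c}; new: +{$,a,c}
  S→c B b: FOLLOW(B) ⊇ FIRST(b) = {b}; new: +{b}
  S: {$,a,c}  A: {$,a,c}  B: {b}  C: {$,a,c}
iter 2: (stable)
  S: {$,a,c}  A: {$,a,c}  B: {b}  C: {$,a,c}

FOLLOW(B) = ["b"]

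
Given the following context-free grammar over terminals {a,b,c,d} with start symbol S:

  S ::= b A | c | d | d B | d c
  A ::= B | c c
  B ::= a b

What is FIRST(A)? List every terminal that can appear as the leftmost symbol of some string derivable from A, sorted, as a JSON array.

FIRST sets, iterate to fixpoint:
round 1:
  A via A→c c: +{c}
  B via B→a b: +{a}
  S via S→b A: +{b}
  S via S→c: +{c}
  S via S→d: +{d}
  FIRST[S]={b,c,d}  FIRST[A]={c}  FIRST[B]={a}
round 2:
  A via A→B: +{a}
  FIRST[S]={b,c,d}  FIRST[A]={a,c}  FIRST[B]={a}
round 3: — fixpoint
  FIRST[S]={b,c,d}  FIRST[A]={a,c}  FIRST[B]={a}

FIRST(A) = ["a", "c"]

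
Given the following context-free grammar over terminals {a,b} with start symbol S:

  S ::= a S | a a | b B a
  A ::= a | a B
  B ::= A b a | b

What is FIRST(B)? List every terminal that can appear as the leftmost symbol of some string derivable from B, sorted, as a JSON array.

FIRST iteration:
iter 1:
  A via A→a: +{a}
  B via B→A b a: +{a}
  B via B→b: +{b}
  S via S→a S: +{a}
  S via S→b B a: +{b}
  FIRST[S]={a,b}  FIRST[A]={a}  FIRST[B]={a,b}
iter 2: done
  FIRST[S]={a,b}  FIRST[A]={a}  FIRST[B]={a,b}

FIRST(B) = ["a", "b"]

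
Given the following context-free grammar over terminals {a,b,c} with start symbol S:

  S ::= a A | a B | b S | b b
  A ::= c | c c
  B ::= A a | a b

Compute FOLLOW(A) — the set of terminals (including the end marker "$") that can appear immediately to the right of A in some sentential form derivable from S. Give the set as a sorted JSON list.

FIRST sets, iterate to fixpoint:
iter 1:
  A via A→c: +{c}
  B via B→A a: +{c}
  B via B→a b: +{a}
  S via S→a A: +{a}
  S via S→b S: +{b}
  FIRST[S]={a,b}  FIRST[A]={c}  FIRST[B]={a,c}
iter 2: (no change)
  FIRST[S]={a,b}  FIRST[A]={c}  FIRST[B]={a,c}

FOLLOW sets:
seed FOLLOW(S) with $
round 1:
  B→A a: FOLLOW(A) ⊇ FIRST(a) = {a}; new: +{a}
  S→a A: FOLLOW(A) ⊇ FOLLOW(S) ⊇ {$}; new: +{$}
  S→a B: FOLLOW(B) ⊇ FOLLOW(S) ⊇ {$}; new: +{$}
  S: {$}  A: {$,a}  B: {$}
round 2: — fixpoint
  S: {$}  A: {$,a}  B: {$}

FOLLOW(A) = ["$", "a"]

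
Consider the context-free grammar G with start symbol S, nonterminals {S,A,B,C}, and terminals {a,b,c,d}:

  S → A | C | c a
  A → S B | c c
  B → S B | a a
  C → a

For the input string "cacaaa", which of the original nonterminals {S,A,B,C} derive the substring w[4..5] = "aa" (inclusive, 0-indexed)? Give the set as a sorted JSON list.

Convert to CNF:
  S -> S B | T0 T0 | T0 T1 | a
  A -> S B | T0 T0
  B -> S B | T1 T1
  C -> a
  T0 -> c
  T1 -> a

CYK table (by increasing span) — only the sub-triangle for w[4..5]:
  cell(4,4) a: {C,S,T1}  orig:{C,S}
  cell(5,5) a: {C,S,T1}  orig:{C,S}
  cell(4,5) aa: {B}

Original NTs in T[4,5] deriving "aa": ["B"]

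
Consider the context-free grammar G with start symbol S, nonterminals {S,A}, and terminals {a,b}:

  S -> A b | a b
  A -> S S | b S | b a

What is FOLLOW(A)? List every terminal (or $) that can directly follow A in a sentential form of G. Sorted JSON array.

FIRST iteration:
round 1:
  A via A→b S: +{b}
  S via S→A b: +{b}
  S via S→a b: +{a}
  FIRST[S]={a,b}  FIRST[A]={b}
round 2:
  A via A→S S: +{a}
  FIRST[S]={a,b}  FIRST[A]={a,b}
round 3: — fixpoint
  FIRST[S]={a,b}  FIRST[A]={a,b}

Compute FOLLOW by fixpoint:
initialize: $ ∈ FOLLOW(S)
iter 1:
  A→S S: FOLLOW(S) ⊇ FIRST(S) = {a,b}; new: +{a,b}
  S→A b: FOLLOW(A) ⊇ FIRST(b) = {b}; new: +{b}
  FOLLOW[S]={$,a,b}  FOLLOW[A]={b}
iter 2: (stable)
  FOLLOW[S]={$,a,b}  FOLLOW[A]={b}

FOLLOW(A) = ["b"]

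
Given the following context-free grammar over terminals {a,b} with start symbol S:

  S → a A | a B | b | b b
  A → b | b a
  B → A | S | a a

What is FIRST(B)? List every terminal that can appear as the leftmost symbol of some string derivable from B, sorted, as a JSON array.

FIRST iteration:
iter 1:
  A via A→b: +{b}
  B via B→A: +{b}
  B via B→a a: +{a}
  S via S→a A: +{a}
  S via S→b: +{b}
  S: {a,b}  A: {b}  B: {a,b}
iter 2: — fixpoint
  S: {a,b}  A: {b}  B: {a,b}

FIRST(B) = ["a", "b"]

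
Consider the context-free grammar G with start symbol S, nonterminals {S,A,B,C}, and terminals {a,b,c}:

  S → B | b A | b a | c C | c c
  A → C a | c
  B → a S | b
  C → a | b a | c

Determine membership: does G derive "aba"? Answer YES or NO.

CNF form of G:
  S -> T0 S | T1 A | T1 T0 | T2 C | T2 T2 | b
  A -> C T0 | c
  B -> T0 S | b
  C -> T1 T0 | a | c
  T0 -> a
  T1 -> b
  T2 -> c

CYK fill:
  [0..0]={C,T0}  "a"  orig:{C}
  [1..1]={B,S,T1}  "b"  orig:{B,S}
  [2..2]={C,T0}  "a"  orig:{C}
  [0..1]={B,S}  "ab"
  [1..2]={C,S}  "ba"
  [0..2]={B,S}  "aba"

S ∈ T[0,2] ⇒ YES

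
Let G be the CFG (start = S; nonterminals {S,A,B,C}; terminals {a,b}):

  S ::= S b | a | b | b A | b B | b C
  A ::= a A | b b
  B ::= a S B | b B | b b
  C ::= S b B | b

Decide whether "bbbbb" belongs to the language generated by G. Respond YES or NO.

Convert to CNF:
  S -> S T1 | T1 A | T1 B | T1 C | a | b
  A -> T0 A | T1 T1
  B -> T0 X2 | T1 B | T1 T1
  C -> S X3 | b
  T0 -> a
  T1 -> b
  X2 -> S B
  X3 -> T1 B

CYK fill:
  [0..0]={C,S,T1}  "b"  orig:{C,S}
  [1..1]={C,S,T1}  "b"  orig:{C,S}
  [2..2]={C,S,T1}  "b"  orig:{C,S}
  [3..3]={C,S,T1}  "b"  orig:{C,S}
  [4..4]={C,S,T1}  "b"  orig:{C,S}
  [0..1]={A,B,S}  "bb"
  [1..2]={A,B,S}  "bb"
  [2..3]={A,B,S}  "bb"
  [3..4]={A,B,S}  "bb"
  [0..2]={B,S,X2,X3}  "bbb"  orig:{B,S}
  [1..3]={B,S,X2,X3}  "bbb"  orig:{B,S}
  [2..4]={B,S,X2,X3}  "bbb"  orig:{B,S}
  [0..3]={B,C,S,X2,X3}  "bbbb"  orig:{B,C,S}
  [1..4]={B,C,S,X2,X3}  "bbbb"  orig:{B,C,S}
  [0..4]={B,C,S,X2,X3}  "bbbbb"  orig:{B,C,S}

S ∈ T[0,4] ⇒ YES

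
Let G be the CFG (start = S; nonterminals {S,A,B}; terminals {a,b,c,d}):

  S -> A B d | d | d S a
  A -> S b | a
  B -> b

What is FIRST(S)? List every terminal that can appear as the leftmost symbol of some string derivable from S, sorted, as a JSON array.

FIRST iteration:
pass 1:
  A via A→a: +{a}
  B via B→b: +{b}
  S via S→A B d: +{a}
  S via S→d: +{d}
  FIRST(S)={a,d}  FIRST(A)={a}  FIRST(B)={b}
pass 2:
  A via A→S b: +{d}
  FIRST(S)={a,d}  FIRST(A)={a,d}  FIRST(B)={b}
pass 3: (no change)
  FIRST(S)={a,d}  FIRST(A)={a,d}  FIRST(B)={b}

FIRST(S) = ["a", "d"]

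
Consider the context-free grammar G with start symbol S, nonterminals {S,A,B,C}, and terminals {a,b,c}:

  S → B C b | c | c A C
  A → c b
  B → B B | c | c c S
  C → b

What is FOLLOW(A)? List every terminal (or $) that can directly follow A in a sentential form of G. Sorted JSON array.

FIRST sets, iterate to fixpoint:
round 1:
  A via A→c b: +{c}
  B via B→c: +{c}
  C via C→b: +{b}
  S via S→B C b: +{c}
  FIRST[S]={c}  FIRST[A]={c}  FIRST[B]={c}  FIRST[C]={b}
round 2: (stable)
  FIRST[S]={c}  FIRST[A]={c}  FIRST[B]={c}  FIRST[C]={b}

FOLLOW sets:
initialize: $ ∈ FOLLOW(S)
iter 1:
  B→B B: FOLLOW(B) ⊇ FIRST(B) = {c}; new: +{c}
  B→c c S: FOLLOW(S) ⊇ FOLLOW(B) ⊇ {c}; new: +{c}
  S→B C b: FOLLOW(B) ⊇ FIRST(C) = {b}; new: +{b}
  S→B C b: FOLLOW(C) ⊇ FIRST(b) = {b}; new: +{b}
  S→c A C: FOLLOW(A) ⊇ FIRST(C) = {b}; new: +{b}
  S→c A C: FOLLOW(C) ⊇ FOLLOW(S) ⊇ {$,c}; new: +{$,c}
  S: {$,c}  A: {b}  B: {b,c}  C: {$,b,c}
iter 2:
  B→c c S: FOLLOW(S) ⊇ FOLLOW(B) ⊇ {b,c}; new: +{b}
  S: {$,b,c}  A: {b}  B: {b,c}  C: {$,b,c}
iter 3: (no change)
  S: {$,b,c}  A: {b}  B: {b,c}  C: {$,b,c}

FOLLOW(A) = ["b"]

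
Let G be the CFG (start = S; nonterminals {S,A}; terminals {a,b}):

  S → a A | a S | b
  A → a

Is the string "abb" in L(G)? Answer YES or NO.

Convert to CNF:
  S -> T0 A | T0 S | b
  A -> a
  T0 -> a

Fill CYK table bottom-up:
  cell(0,0) a: {A,T0}  orig:{A}
  cell(1,1) b: {S}
  cell(2,2) b: {S}
  cell(0,1) ab: {S}
  cell(1,2) bb: ∅
  cell(0,2) abb: ∅

S ∉ T[0,2] ⇒ NO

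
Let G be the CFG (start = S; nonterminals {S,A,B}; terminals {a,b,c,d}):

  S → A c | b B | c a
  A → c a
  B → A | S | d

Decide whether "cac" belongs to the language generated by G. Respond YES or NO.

Convert to CNF:
  S -> A T0 | T0 T1 | T2 B
  A -> T0 T1
  B -> A T0 | T0 T1 | T2 B | d
  T0 -> c
  T1 -> a
  T2 -> b

CYK fill:
  [0..0]={T0}  "c"  orig:{}
  [1..1]={T1}  "a"  orig:{}
  [2..2]={T0}  "c"  orig:{}
  [0..1]={A,B,S}  "ca"
  [1..2]=∅  "ac"
  [0..2]={B,S}  "cac"

S ∈ T[0,2] ⇒ YES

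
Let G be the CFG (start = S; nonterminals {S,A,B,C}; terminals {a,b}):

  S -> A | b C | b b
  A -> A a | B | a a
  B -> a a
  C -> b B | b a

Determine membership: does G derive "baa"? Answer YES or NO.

Convert to CNF:
  S -> A T0 | T0 T0 | T1 C | T1 T1
  A -> A T0 | T0 T0
  B -> T0 T0
  C -> T1 B | T1 T0
  T0 -> a
  T1 -> b

CYK table (by increasing span):
  [0..0]={T1}  "b"  orig:{}
  [1..1]={T0}  "a"  orig:{}
  [2..2]={T0}  "a"  orig:{}
  [0..1]={C}  "ba"
  [1..2]={A,B,S}  "aa"
  [0..2]={C}  "baa"

S ∉ T[0,2] ⇒ NO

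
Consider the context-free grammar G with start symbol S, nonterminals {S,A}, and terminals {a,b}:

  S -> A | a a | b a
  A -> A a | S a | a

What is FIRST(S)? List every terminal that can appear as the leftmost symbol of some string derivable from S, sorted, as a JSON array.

FIRST sets, iterate to fixpoint:
pass 1:
  A via A→a: +{a}
  S via S→A: +{a}
  S via S→b a: +{b}
  FIRST[S]={a,b}  FIRST[A]={a}
pass 2:
  A via A→S a: +{b}
  FIRST[S]={a,b}  FIRST[A]={a,b}
pass 3: done
  FIRST[S]={a,b}  FIRST[A]={a,b}

FIRST(S) = ["a", "b"]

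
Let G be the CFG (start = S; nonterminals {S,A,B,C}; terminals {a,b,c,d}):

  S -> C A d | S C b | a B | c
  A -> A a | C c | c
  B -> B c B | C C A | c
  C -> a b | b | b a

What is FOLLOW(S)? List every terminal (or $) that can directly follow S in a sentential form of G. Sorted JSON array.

FIRST iteration:
round 1:
  A via A→c: +{c}
  B via B→c: +{c}
  C via C→a b: +{a}
  C via C→b: +{b}
  S via S→C A d: +{a,b}
  S via S→c: +{c}
  FIRST(S)={a,b,c}  FIRST(A)={c}  FIRST(B)={c}  FIRST(C)={a,b}
round 2:
  A via A→C c: +{a,b}
  B via B→C C A: +{a,b}
  FIRST(S)={a,b,c}  FIRST(A)={a,b,c}  FIRST(B)={a,b,c}  FIRST(C)={a,b}
round 3: done
  FIRST(S)={a,b,c}  FIRST(A)={a,b,c}  FIRST(B)={a,b,c}  FIRST(C)={a,b}

Compute FOLLOW by fixpoint:
seed FOLLOW(S) with $
round 1:
  A→A a: FOLLOW(A) ⊇ FIRST(a) = {a}; new: +{a}
  A→C c: FOLLOW(C) ⊇ FIRST(c) = {c}; new: +{c}
  B→B c B: FOLLOW(B) ⊇ FIRST(c) = {c}; new: +{c}
  B→C C A: FOLLOW(C) ⊇ FIRST(C) = {a,b}; new: +{a,b}
  B→C C A: FOLLOW(A) ⊇ FOLLOW(B) ⊇ {c}; new: +{c}
  S→C A d: FOLLOW(A) ⊇ FIRST(d) = {d}; new: +{d}
  S→S C b: FOLLOW(S) ⊇ FIRST(C) = {a,b}; new: +{a,b}
  S→a B: FOLLOW(B) ⊇ FOLLOW(S) ⊇ {$,a,b}; new: +{$,a,b}
  S: {$,a,b}  A: {a,c,d}  B: {$,a,b,c}  C: {a,b,c}
round 2:
  B→C C A: FOLLOW(A) ⊇ FOLLOW(B) ⊇ {$,a,b,c}; new: +{$,b}
  S: {$,a,b}  A: {$,a,b,c,d}  B: {$,a,b,c}  C: {a,b,c}
round 3: (stable)
  S: {$,a,b}  A: {$,a,b,c,d}  B: {$,a,b,c}  C: {a,b,c}

FOLLOW(S) = ["$", "a", "b"]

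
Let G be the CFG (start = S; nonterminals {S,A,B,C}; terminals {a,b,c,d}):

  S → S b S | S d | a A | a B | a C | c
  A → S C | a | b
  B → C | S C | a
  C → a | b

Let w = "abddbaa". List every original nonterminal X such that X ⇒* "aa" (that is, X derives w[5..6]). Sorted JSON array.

Convert to CNF:
  S -> S T1 | S X3 | T2 A | T2 B | T2 C | c
  A -> S C | a | b
  B -> S C | a | b
  C -> a | b
  T0 -> b
  T1 -> d
  T2 -> a
  X3 -> T0 S

Fill CYK table bottom-up (cells [i..j] with 5 ≤ i ≤ j ≤ 6 only):
  cell(5,5) a: {A,B,C,T2}  orig:{A,B,C}
  cell(6,6) a: {A,B,C,T2}  orig:{A,B,C}
  cell(5,6) aa: {S}

Original NTs in T[5,6] deriving "aa": ["S"]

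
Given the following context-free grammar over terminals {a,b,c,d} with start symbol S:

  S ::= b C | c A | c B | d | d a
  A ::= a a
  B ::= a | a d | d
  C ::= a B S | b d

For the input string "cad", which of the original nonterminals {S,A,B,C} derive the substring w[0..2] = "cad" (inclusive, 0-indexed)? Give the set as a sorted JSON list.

Convert to CNF:
  S -> T1 T0 | T2 C | T3 A | T3 B | d
  A -> T0 T0
  B -> T0 T1 | a | d
  C -> T0 X4 | T2 T1
  T0 -> a
  T1 -> d
  T2 -> b
  T3 -> c
  X4 -> B S

CYK table (by increasing span), restricted to cells inside w[0..2]:
  T[0,0] 'c' = {T3}  orig:{}
  T[1,1] 'a' = {B,T0}  orig:{B}
  T[2,2] 'd' = {B,S,T1}  orig:{B,S}
  T[0,1] 'ca' = {S}
  T[1,2] 'ad' = {B,X4}  orig:{B}
  T[0,2] 'cad' = {S}

Original NTs in T[0,2] deriving "cad": ["S"]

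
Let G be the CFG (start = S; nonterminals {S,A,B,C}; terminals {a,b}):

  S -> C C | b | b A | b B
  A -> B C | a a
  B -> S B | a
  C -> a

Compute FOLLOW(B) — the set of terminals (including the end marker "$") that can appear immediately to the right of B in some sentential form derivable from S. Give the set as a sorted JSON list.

FIRST sets, iterate to fixpoint:
iter 1:
  A via A→a a: +{a}
  B via B→a: +{a}
  C via C→a: +{a}
  S via S→C C: +{a}
  S via S→b: +{b}
  S: {a,b}  A: {a}  B: {a}  C: {a}
iter 2:
  B via B→S B: +{b}
  S: {a,b}  A: {a}  B: {a,b}  C: {a}
iter 3:
  A via A→B C: +{b}
  S: {a,b}  A: {a,b}  B: {a,b}  C: {a}
iter 4: — fixpoint
  S: {a,b}  A: {a,b}  B: {a,b}  C: {a}

FOLLOW sets:
initialize: $ ∈ FOLLOW(S)
iter 1:
  A→B C: FOLLOW(B) ⊇ FIRST(C) = {a}; new: +{a}
  B→S B: FOLLOW(S) ⊇ FIRST(B) = {a,b}; new: +{a,b}
  S→C C: FOLLOW(C) ⊇ FIRST(C) = {a}; new: +{a}
  S→C C: FOLLOW(C) ⊇ FOLLOW(S) ⊇ {$,a,b}; new: +{$,b}
  S→b A: FOLLOW(A) ⊇ FOLLOW(S) ⊇ {$,a,b}; new: +{$,a,b}
  S→b B: FOLLOW(B) ⊇ FOLLOW(S) ⊇ {$,a,b}; new: +{$,b}
  FOLLOW(S)={$,a,b}  FOLLOW(A)={$,a,b}  FOLLOW(B)={$,a,b}  FOLLOW(C)={$,a,b}
iter 2: (stable)
  FOLLOW(S)={$,a,b}  FOLLOW(A)={$,a,b}  FOLLOW(B)={$,a,b}  FOLLOW(C)={$,a,b}

FOLLOW(B) = ["$", "a", "b"]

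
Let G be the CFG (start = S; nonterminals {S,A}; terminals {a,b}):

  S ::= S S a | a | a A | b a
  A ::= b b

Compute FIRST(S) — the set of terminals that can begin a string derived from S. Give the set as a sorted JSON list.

FIRST iteration:
[1]
  A via A→b b: +{b}
  S via S→a: +{a}
  S via S→b a: +{b}
  FIRST[S]={a,b}  FIRST[A]={b}
[2] done
  FIRST[S]={a,b}  FIRST[A]={b}

FIRST(S) = ["a", "b"]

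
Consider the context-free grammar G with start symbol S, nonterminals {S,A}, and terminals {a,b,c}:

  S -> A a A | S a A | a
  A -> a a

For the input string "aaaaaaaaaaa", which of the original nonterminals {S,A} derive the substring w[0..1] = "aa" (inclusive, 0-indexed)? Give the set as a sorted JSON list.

Convert to CNF:
  S -> A X1 | S X2 | a
  A -> T0 T0
  T0 -> a
  X1 -> T0 A
  X2 -> T0 A

Fill CYK table bottom-up (cells [i..j] with 0 ≤ i ≤ j ≤ 1 only):
  T[0,0] 'a' = {S,T0}  orig:{S}
  T[1,1] 'a' = {S,T0}  orig:{S}
  T[0,1] 'aa' = {A}

Original NTs in T[0,1] deriving "aa": ["A"]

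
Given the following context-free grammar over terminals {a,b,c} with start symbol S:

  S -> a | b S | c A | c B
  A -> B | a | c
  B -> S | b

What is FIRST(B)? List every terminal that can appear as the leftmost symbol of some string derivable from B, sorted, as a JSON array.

FIRST sets, iterate to fixpoint:
round 1:
  A via A→a: +{a}
  A via A→c: +{c}
  B via B→b: +{b}
  S via S→a: +{a}
  S via S→b S: +{b}
  S via S→c A: +{c}
  S: {a,b,c}  A: {a,c}  B: {b}
round 2:
  A via A→B: +{b}
  B via B→S: +{a,c}
  S: {a,b,c}  A: {a,b,c}  B: {a,b,c}
round 3: — fixpoint
  S: {a,b,c}  A: {a,b,c}  B: {a,b,c}

FIRST(B) = ["a", "b", "c"]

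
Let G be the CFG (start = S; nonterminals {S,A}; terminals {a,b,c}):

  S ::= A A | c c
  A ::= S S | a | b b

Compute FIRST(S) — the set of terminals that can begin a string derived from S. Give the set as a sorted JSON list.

FIRST sets, iterate to fixpoint:
iter 1:
  A via A→a: +{a}
  A via A→b b: +{b}
  S via S→A A: +{a,b}
  S via S→c c: +{c}
  FIRST[S]={a,b,c}  FIRST[A]={a,b}
iter 2:
  A via A→S S: +{c}
  FIRST[S]={a,b,c}  FIRST[A]={a,b,c}
iter 3: — fixpoint
  FIRST[S]={a,b,c}  FIRST[A]={a,b,c}

FIRST(S) = ["a", "b", "c"]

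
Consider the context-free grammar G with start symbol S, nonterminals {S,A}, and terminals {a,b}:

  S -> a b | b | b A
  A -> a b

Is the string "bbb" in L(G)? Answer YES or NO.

CNF form of G:
  S -> T0 T1 | T1 A | b
  A -> T0 T1
  T0 -> a
  T1 -> b

Fill CYK table bottom-up:
  cell(0,0) b: {S,T1}  orig:{S}
  cell(1,1) b: {S,T1}  orig:{S}
  cell(2,2) b: {S,T1}  orig:{S}
  cell(0,1) bb: ∅
  cell(1,2) bb: ∅
  cell(0,2) bbb: ∅

S ∉ T[0,2] ⇒ NO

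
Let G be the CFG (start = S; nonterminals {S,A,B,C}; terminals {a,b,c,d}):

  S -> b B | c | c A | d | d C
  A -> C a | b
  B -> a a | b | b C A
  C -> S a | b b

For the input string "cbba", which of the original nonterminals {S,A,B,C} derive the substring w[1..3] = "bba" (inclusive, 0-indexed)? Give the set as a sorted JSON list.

Convert to CNF:
  S -> T1 B | T2 A | T3 C | c | d
  A -> C T0 | b
  B -> T0 T0 | T1 X4 | b
  C -> S T0 | T1 T1
  T0 -> a
  T1 -> b
  T2 -> c
  T3 -> d
  X4 -> C A

CYK table (by increasing span) (cells [i..j] with 1 ≤ i ≤ j ≤ 3 only):
  cell(1,1) b: {A,B,T1}  orig:{A,B}
  cell(2,2) b: {A,B,T1}  orig:{A,B}
  cell(3,3) a: {T0}  orig:{}
  cell(1,2) bb: {C,S}
  cell(2,3) ba: ∅
  cell(1,3) bba: {A,C}

Original NTs in T[1,3] deriving "bba": ["A", "C"]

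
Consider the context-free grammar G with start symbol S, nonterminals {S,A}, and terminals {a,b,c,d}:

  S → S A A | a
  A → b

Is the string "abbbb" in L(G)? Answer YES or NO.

CNF form of G:
  S -> S X0 | a
  A -> b
  X0 -> A A

CYK fill:
  [0..0]={S}  "a"
  [1..1]={A}  "b"
  [2..2]={A}  "b"
  [3..3]={A}  "b"
  [4..4]={A}  "b"
  [0..1]=∅  "ab"
  [1..2]={X0}  "bb"  orig:{}
  [2..3]={X0}  "bb"  orig:{}
  [3..4]={X0}  "bb"  orig:{}
  [0..2]={S}  "abb"
  [1..3]=∅  "bbb"
  [2..4]=∅  "bbb"
  [0..3]=∅  "abbb"
  [1..4]=∅  "bbbb"
  [0..4]={S}  "abbbb"

S ∈ T[0,4] ⇒ YES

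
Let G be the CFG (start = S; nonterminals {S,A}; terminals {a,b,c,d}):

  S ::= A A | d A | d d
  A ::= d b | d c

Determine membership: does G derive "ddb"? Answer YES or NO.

CNF form of G:
  S -> A A | T0 A | T0 T0
  A -> T0 T1 | T0 T2
  T0 -> d
  T1 -> b
  T2 -> c

Fill CYK table bottom-up:
  T[0,0] 'd' = {T0}  orig:{}
  T[1,1] 'd' = {T0}  orig:{}
  T[2,2] 'b' = {T1}  orig:{}
  T[0,1] 'dd' = {S}
  T[1,2] 'db' = {A}
  T[0,2] 'ddb' = {S}

S ∈ T[0,2] ⇒ YES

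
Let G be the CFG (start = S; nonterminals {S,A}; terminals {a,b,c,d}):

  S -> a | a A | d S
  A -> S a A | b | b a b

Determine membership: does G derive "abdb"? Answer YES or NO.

CNF form of G:
  S -> T0 A | T2 S | a
  A -> S X3 | T1 X4 | b
  T0 -> a
  T1 -> b
  T2 -> d
  X3 -> T0 A
  X4 -> T0 T1

CYK fill:
  T[0,0] 'a' = {S,T0}  orig:{S}
  T[1,1] 'b' = {A,T1}  orig:{A}
  T[2,2] 'd' = {T2}  orig:{}
  T[3,3] 'b' = {A,T1}  orig:{A}
  T[0,1] 'ab' = {S,X3,X4}  orig:{S}
  T[1,2] 'bd' = ∅
  T[2,3] 'db' = ∅
  T[0,2] 'abd' = ∅
  T[1,3] 'bdb' = ∅
  T[0,3] 'abdb' = ∅

S ∉ T[0,3] ⇒ NO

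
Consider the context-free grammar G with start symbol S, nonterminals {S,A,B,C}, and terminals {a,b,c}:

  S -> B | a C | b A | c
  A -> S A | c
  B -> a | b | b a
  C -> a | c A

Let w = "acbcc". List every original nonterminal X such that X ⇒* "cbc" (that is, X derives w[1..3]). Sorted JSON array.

Convert to CNF:
  S -> T0 A | T0 T1 | T1 C | a | b | c
  A -> S A | c
  B -> T0 T1 | a | b
  C -> T2 A | a
  T0 -> b
  T1 -> a
  T2 -> c

CYK fill — only the sub-triangle for w[1..3]:
  cell(1,1) c: {A,S,T2}  orig:{A,S}
  cell(2,2) b: {B,S,T0}  orig:{B,S}
  cell(3,3) c: {A,S,T2}  orig:{A,S}
  cell(1,2) cb: ∅
  cell(2,3) bc: {A,S}
  cell(1,3) cbc: {A,C}

Original NTs in T[1,3] deriving "cbc": ["A", "C"]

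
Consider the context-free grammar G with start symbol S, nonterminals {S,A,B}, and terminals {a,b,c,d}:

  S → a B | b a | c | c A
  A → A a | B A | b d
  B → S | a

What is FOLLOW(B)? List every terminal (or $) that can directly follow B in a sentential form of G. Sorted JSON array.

Compute FIRST by fixpoint:
round 1:
  A via A→b d: +{b}
  B via B→a: +{a}
  S via S→a B: +{a}
  S via S→b a: +{b}
  S via S→c: +{c}
  S: {a,b,c}  A: {b}  B: {a}
round 2:
  A via A→B A: +{a}
  B via B→S: +{b,c}
  S: {a,b,c}  A: {a,b}  B: {a,b,c}
round 3:
  A via A→B A: +{c}
  S: {a,b,c}  A: {a,b,c}  B: {a,b,c}
round 4: — fixpoint
  S: {a,b,c}  A: {a,b,c}  B: {a,b,c}

FOLLOW iteration:
seed FOLLOW(S) with $
[1]
  A→A a: FOLLOW(A) ⊇ FIRST(a) = {a}; new: +{a}
  A→B A: FOLLOW(B) ⊇ FIRST(A) = {a,b,c}; new: +{a,b,c}
  B→S: FOLLOW(S) ⊇ FOLLOW(B) ⊇ {a,b,c}; new: +{a,b,c}
  S→a B: FOLLOW(B) ⊇ FOLLOW(S) ⊇ {$,a,b,c}; new: +{$}
  S→c A: FOLLOW(A) ⊇ FOLLOW(S) ⊇ {$,a,b,c}; new: +{$,b,c}
  FOLLOW[S]={$,a,b,c}  FOLLOW[A]={$,a,b,c}  FOLLOW[B]={$,a,b,c}
[2] (stable)
  FOLLOW[S]={$,a,b,c}  FOLLOW[A]={$,a,b,c}  FOLLOW[B]={$,a,b,c}

FOLLOW(B) = ["$", "a", "b", "c"]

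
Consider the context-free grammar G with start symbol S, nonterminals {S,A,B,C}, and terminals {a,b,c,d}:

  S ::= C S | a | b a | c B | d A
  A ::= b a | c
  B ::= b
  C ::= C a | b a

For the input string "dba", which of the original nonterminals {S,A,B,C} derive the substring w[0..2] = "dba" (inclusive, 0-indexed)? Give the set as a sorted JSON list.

Convert to CNF:
  S -> C S | T0 T1 | T2 B | T3 A | a
  A -> T0 T1 | c
  B -> b
  C -> C T1 | T0 T1
  T0 -> b
  T1 -> a
  T2 -> c
  T3 -> d

CYK table (by increasing span) (cells [i..j] with 0 ≤ i ≤ j ≤ 2 only):
  [0..0]={T3}  "d"  orig:{}
  [1..1]={B,T0}  "b"  orig:{B}
  [2..2]={S,T1}  "a"  orig:{S}
  [0..1]=∅  "db"
  [1..2]={A,C,S}  "ba"
  [0..2]={S}  "dba"

Original NTs in T[0,2] deriving "dba": ["S"]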